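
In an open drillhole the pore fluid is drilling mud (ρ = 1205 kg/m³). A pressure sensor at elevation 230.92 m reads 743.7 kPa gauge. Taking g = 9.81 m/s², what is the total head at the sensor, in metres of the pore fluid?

h ≈ 293.83 m

ψ = P/(ρg) = 743.7×1000 / (1205 × 9.81) = 62.91 m.
h = z + ψ = 230.92 + 62.91 = 293.83 m.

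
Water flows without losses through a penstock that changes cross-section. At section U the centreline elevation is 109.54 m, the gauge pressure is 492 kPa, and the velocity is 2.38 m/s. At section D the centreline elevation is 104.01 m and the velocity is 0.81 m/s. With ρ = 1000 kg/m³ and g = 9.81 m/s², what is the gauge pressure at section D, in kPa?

Pressure head at U: ψ₁ = P₁/(ρg) = 492×1000 / (1000 × 9.81) = 50.15 m.
Velocity heads: v₁²/2g = 2.38²/19.62 = 0.289 m; v₂²/2g = 0.81²/19.62 = 0.033 m.
Total head H = z₁ + ψ₁ + v₁²/2g = 109.54 + 50.15 + 0.289 = 159.98 m.
ψ₂ = H − z₂ − v₂²/2g = 159.98 − 104.01 − 0.033 = 55.94 m.
P₂ = ρgψ₂ = 1000 × 9.81 × 55.94 ≈ 549 kPa.

P₂ ≈ 549 kPa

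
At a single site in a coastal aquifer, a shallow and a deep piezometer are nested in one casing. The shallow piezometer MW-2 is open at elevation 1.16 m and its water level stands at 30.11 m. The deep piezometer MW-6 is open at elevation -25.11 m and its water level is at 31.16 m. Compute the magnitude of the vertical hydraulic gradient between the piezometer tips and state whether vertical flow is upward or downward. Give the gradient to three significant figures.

Total head at MW-2: h = 30.11 m (water level in the standpipe).
Total head at MW-6: h = 31.16 m.
Δh = h(MW-2) − h(MW-6) = 30.11 − 31.16 = -1.05 m.
Vertical separation Δz = 1.16 − (-25.11) = 26.27 m.
|i_v| = |Δh| / Δz = 1.05 / 26.27 = 0.0400.
Head is higher in the deep piezometer, so vertical flow is upward (discharge condition).

|i_v| ≈ 0.0400; vertical flow is upward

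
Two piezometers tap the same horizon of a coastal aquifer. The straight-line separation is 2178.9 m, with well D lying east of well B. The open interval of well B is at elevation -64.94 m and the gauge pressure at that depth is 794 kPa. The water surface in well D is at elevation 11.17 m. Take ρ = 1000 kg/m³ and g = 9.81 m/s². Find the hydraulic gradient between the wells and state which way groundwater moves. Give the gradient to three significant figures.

Pressure head at well B: ψ = P/(ρg) = 794×1000 / (1000 × 9.81) = 80.94 m.
Total head at well B: h = z + ψ = -64.94 + 80.94 = 16.00 m.
Total head at well D: h = 11.17 m (water level in the piezometer is the total head).
Head difference: h(well B) − h(well D) = 16.00 − 11.17 = 4.83 m.
Hydraulic gradient: i = |Δh| / L = 4.83 / 2178.9 = 0.00222.
Flow is from higher to lower head: from well B toward well D, i.e. toward the east.

i ≈ 0.00222; groundwater flows toward the east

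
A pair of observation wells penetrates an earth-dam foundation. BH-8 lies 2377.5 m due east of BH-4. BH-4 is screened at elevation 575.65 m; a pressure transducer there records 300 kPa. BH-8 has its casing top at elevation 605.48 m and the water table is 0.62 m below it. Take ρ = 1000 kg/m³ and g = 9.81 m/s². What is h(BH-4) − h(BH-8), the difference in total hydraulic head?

Δh ≈ 1.37 m

Pressure head at BH-4: ψ = P/(ρg) = 300×1000 / (1000 × 9.81) = 30.58 m.
Total head at BH-4: h = z + ψ = 575.65 + 30.58 = 606.23 m.
Total head at BH-8: h = 605.48 − 0.62 = 604.86 m.
Head difference: h(BH-4) − h(BH-8) = 606.23 − 604.86 = 1.37 m.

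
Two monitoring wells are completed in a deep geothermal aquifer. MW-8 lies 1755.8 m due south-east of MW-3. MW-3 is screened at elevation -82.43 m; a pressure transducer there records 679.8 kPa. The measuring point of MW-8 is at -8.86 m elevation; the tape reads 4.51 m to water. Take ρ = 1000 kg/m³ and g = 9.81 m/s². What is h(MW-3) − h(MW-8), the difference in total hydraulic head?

Pressure head at MW-3: ψ = P/(ρg) = 679.8×1000 / (1000 × 9.81) = 69.30 m.
Total head at MW-3: h = z + ψ = -82.43 + 69.30 = -13.13 m.
Total head at MW-8: h = -8.86 − 4.51 = -13.37 m.
Head difference: h(MW-3) − h(MW-8) = -13.13 − (-13.37) = 0.24 m.

Δh ≈ 0.24 m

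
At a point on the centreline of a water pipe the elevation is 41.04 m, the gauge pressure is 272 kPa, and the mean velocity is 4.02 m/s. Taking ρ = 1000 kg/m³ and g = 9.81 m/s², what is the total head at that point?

h ≈ 69.59 m

Pressure head ψ = P/(ρg) = 272×1000 / (1000 × 9.81) = 27.73 m.
Velocity head = v²/(2g) = 4.02² / (2 × 9.81) = 0.824 m.
h = z + ψ + v²/(2g) = 41.04 + 27.73 + 0.824 = 69.59 m.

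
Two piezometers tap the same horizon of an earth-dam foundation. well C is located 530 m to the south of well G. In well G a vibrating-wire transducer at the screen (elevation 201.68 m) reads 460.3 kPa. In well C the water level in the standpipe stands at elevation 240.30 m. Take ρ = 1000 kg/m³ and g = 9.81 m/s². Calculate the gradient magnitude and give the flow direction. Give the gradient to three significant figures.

Pressure head at well G: ψ = P/(ρg) = 460.3×1000 / (1000 × 9.81) = 46.92 m.
Total head at well G: h = z + ψ = 201.68 + 46.92 = 248.60 m.
Total head at well C: h = 240.30 m (water level in the piezometer is the total head).
Head difference: h(well G) − h(well C) = 248.60 − 240.30 = 8.30 m.
Hydraulic gradient: i = |Δh| / L = 8.30 / 530 = 0.0157.
Flow is from higher to lower head: from well G toward well C, i.e. toward the south.

i ≈ 0.0157; groundwater flows toward the south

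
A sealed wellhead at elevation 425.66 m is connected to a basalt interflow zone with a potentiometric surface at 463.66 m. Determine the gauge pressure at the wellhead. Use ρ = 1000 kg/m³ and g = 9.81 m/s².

P ≈ 373 kPa

Head above the cap: Δh = 463.66 − 425.66 = 38.00 m.
P = ρgΔh = 1000 × 9.81 × 38.00 = 372780 Pa ≈ 373 kPa.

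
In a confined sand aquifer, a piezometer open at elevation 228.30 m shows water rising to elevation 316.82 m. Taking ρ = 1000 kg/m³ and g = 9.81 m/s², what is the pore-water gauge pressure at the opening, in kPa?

P ≈ 868 kPa

Pressure head ψ = h − z = 316.82 − 228.30 = 88.52 m.
P = ρgψ = 1000 × 9.81 × 88.52 = 868381 Pa ≈ 868 kPa.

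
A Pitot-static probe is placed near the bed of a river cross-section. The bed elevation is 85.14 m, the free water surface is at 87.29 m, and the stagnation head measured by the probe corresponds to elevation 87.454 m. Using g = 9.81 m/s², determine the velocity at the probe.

v ≈ 1.79 m/s

Near the bed, under hydrostatic conditions, the piezometric head (z + ψ) equals the free-surface elevation, 87.29 m.
Velocity head = total − piezometric = 87.454 − 87.29 = 0.164 m.
v = √(2g·h_v) = √(2 × 9.81 × 0.164) = 1.79 m/s.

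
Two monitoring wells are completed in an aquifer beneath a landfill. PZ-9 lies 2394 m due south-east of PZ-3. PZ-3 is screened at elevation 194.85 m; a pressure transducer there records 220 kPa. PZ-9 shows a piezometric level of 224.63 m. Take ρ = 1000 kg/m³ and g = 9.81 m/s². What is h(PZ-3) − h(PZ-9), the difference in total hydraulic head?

Pressure head at PZ-3: ψ = P/(ρg) = 220×1000 / (1000 × 9.81) = 22.43 m.
Total head at PZ-3: h = z + ψ = 194.85 + 22.43 = 217.28 m.
Total head at PZ-9: h = 224.63 m (water level in the piezometer is the total head).
Head difference: h(PZ-3) − h(PZ-9) = 217.28 − 224.63 = -7.35 m.

Δh ≈ -7.35 m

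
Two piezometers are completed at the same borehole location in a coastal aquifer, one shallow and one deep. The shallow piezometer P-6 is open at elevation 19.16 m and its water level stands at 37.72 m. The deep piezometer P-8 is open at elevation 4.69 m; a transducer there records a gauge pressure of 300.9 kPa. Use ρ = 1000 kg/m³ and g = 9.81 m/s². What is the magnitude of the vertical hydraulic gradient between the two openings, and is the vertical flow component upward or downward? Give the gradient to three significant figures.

|i_v| ≈ 0.163; vertical flow is downward

Total head at P-6: h = 37.72 m (water level in the standpipe).
Pressure head at P-8: ψ = P/(ρg) = 300.9×1000 / (1000 × 9.81) = 30.67 m.
Total head at P-8: h = z + ψ = 4.69 + 30.67 = 35.36 m.
Δh = h(P-6) − h(P-8) = 37.72 − 35.36 = 2.36 m.
Vertical separation Δz = 19.16 − 4.69 = 14.47 m.
|i_v| = |Δh| / Δz = 2.36 / 14.47 = 0.163.
Head is higher in the shallow piezometer, so vertical flow is downward (recharge condition).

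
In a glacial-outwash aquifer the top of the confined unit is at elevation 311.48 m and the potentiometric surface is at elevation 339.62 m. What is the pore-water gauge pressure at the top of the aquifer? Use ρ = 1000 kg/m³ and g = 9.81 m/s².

Pressure head at the aquifer top: ψ = h − z = 339.62 − 311.48 = 28.14 m.
P = ρgψ = 1000 × 9.81 × 28.14 = 276053 Pa ≈ 276 kPa.

P ≈ 276 kPa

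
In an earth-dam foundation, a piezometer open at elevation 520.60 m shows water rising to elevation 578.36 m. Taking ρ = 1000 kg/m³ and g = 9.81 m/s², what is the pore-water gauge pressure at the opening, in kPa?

P ≈ 567 kPa

Pressure head ψ = h − z = 578.36 − 520.60 = 57.76 m.
P = ρgψ = 1000 × 9.81 × 57.76 = 566626 Pa ≈ 567 kPa.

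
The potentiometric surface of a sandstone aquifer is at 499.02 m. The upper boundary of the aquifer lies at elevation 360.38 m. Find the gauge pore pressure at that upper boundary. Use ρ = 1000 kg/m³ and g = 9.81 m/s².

Pressure head at the aquifer top: ψ = h − z = 499.02 − 360.38 = 138.64 m.
P = ρgψ = 1000 × 9.81 × 138.64 = 1360058 Pa ≈ 1360 kPa.

P ≈ 1360 kPa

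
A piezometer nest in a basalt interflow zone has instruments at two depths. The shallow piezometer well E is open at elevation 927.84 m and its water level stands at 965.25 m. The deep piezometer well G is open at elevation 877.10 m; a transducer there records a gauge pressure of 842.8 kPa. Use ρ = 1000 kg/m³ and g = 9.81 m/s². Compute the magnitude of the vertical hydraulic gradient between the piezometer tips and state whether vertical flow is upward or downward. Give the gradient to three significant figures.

Total head at well E: h = 965.25 m (water level in the standpipe).
Pressure head at well G: ψ = P/(ρg) = 842.8×1000 / (1000 × 9.81) = 85.91 m.
Total head at well G: h = z + ψ = 877.10 + 85.91 = 963.01 m.
Δh = h(well E) − h(well G) = 965.25 − 963.01 = 2.24 m.
Vertical separation Δz = 927.84 − 877.10 = 50.74 m.
|i_v| = |Δh| / Δz = 2.24 / 50.74 = 0.0441.
Head is higher in the shallow piezometer, so vertical flow is downward (recharge condition).

|i_v| ≈ 0.0441; vertical flow is downward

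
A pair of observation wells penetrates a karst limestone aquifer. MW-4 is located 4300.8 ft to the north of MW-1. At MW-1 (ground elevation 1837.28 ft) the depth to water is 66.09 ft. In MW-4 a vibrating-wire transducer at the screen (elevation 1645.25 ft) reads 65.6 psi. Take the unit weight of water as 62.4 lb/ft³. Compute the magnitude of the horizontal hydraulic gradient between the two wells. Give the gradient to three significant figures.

i ≈ 0.00592

Total head at MW-1: h = 1837.28 − 66.09 = 1771.19 ft.
Pressure head at MW-4: ψ = 144·P/γ = 144 × 65.6 / 62.4 = 151.38 ft.
Total head at MW-4: h = z + ψ = 1645.25 + 151.38 = 1796.63 ft.
Head difference: h(MW-1) − h(MW-4) = 1771.19 − 1796.63 = -25.44 ft.
Hydraulic gradient: i = |Δh| / L = 25.44 / 4300.8 = 0.00592.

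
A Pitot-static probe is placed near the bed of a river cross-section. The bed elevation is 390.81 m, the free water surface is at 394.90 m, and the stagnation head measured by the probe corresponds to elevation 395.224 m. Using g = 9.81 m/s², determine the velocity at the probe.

Near the bed, under hydrostatic conditions, the piezometric head (z + ψ) equals the free-surface elevation, 394.90 m.
Velocity head = total − piezometric = 395.224 − 394.90 = 0.324 m.
v = √(2g·h_v) = √(2 × 9.81 × 0.324) = 2.52 m/s.

v ≈ 2.52 m/s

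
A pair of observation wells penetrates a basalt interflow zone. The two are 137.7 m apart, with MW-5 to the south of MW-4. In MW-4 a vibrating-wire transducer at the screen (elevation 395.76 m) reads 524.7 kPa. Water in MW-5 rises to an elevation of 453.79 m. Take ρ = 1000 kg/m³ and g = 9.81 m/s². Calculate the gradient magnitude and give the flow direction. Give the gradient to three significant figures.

Pressure head at MW-4: ψ = P/(ρg) = 524.7×1000 / (1000 × 9.81) = 53.49 m.
Total head at MW-4: h = z + ψ = 395.76 + 53.49 = 449.25 m.
Total head at MW-5: h = 453.79 m (water level in the piezometer is the total head).
Head difference: h(MW-4) − h(MW-5) = 449.25 − 453.79 = -4.54 m.
Hydraulic gradient: i = |Δh| / L = 4.54 / 137.7 = 0.0330.
Flow is from higher to lower head: from MW-5 toward MW-4, i.e. toward the north.

i ≈ 0.0330; groundwater flows toward the north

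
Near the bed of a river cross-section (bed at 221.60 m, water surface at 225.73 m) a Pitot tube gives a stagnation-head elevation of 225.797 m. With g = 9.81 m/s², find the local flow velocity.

Near the bed, under hydrostatic conditions, the piezometric head (z + ψ) equals the free-surface elevation, 225.73 m.
Velocity head = total − piezometric = 225.797 − 225.73 = 0.067 m.
v = √(2g·h_v) = √(2 × 9.81 × 0.067) = 1.15 m/s.

v ≈ 1.15 m/s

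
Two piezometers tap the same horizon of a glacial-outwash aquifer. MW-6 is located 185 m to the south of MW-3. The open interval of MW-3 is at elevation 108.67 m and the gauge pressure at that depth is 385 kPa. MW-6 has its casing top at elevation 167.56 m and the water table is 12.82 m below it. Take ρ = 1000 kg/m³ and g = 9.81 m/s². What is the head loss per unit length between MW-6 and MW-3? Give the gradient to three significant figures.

Pressure head at MW-3: ψ = P/(ρg) = 385×1000 / (1000 × 9.81) = 39.25 m.
Total head at MW-3: h = z + ψ = 108.67 + 39.25 = 147.92 m.
Total head at MW-6: h = 167.56 − 12.82 = 154.74 m.
Head difference: h(MW-3) − h(MW-6) = 147.92 − 154.74 = -6.82 m.
Hydraulic gradient: i = |Δh| / L = 6.82 / 185 = 0.0369.

i ≈ 0.0369 m/m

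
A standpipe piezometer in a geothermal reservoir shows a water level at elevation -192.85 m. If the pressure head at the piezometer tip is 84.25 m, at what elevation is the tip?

z = h − ψ = -192.85 − 84.25 = -277.10 m.

z ≈ -277.10 m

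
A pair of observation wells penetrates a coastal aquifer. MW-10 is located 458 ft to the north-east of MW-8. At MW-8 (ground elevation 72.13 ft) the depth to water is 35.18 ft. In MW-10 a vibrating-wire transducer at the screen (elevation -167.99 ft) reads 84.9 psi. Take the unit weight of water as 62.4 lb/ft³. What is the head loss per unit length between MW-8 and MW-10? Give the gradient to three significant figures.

Total head at MW-8: h = 72.13 − 35.18 = 36.95 ft.
Pressure head at MW-10: ψ = 144·P/γ = 144 × 84.9 / 62.4 = 195.92 ft.
Total head at MW-10: h = z + ψ = -167.99 + 195.92 = 27.93 ft.
Head difference: h(MW-8) − h(MW-10) = 36.95 − 27.93 = 9.02 ft.
Hydraulic gradient: i = |Δh| / L = 9.02 / 458 = 0.0197.

i ≈ 0.0197 ft/ft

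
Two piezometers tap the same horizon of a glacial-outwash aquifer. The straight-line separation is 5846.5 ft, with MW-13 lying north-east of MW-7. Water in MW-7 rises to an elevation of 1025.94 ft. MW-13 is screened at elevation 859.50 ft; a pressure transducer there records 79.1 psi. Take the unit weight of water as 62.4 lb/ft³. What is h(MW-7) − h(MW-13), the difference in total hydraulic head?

Δh ≈ -16.10 ft

Total head at MW-7: h = 1025.94 ft (water level in the piezometer is the total head).
Pressure head at MW-13: ψ = 144·P/γ = 144 × 79.1 / 62.4 = 182.54 ft.
Total head at MW-13: h = z + ψ = 859.50 + 182.54 = 1042.04 ft.
Head difference: h(MW-7) − h(MW-13) = 1025.94 − 1042.04 = -16.10 ft.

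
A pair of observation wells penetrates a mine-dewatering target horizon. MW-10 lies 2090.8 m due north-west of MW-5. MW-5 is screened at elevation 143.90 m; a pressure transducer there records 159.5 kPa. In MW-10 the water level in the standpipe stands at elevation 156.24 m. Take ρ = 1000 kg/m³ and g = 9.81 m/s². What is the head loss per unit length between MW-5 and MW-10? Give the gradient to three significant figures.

i ≈ 0.00187 m/m

Pressure head at MW-5: ψ = P/(ρg) = 159.5×1000 / (1000 × 9.81) = 16.26 m.
Total head at MW-5: h = z + ψ = 143.90 + 16.26 = 160.16 m.
Total head at MW-10: h = 156.24 m (water level in the piezometer is the total head).
Head difference: h(MW-5) − h(MW-10) = 160.16 − 156.24 = 3.92 m.
Hydraulic gradient: i = |Δh| / L = 3.92 / 2090.8 = 0.00187.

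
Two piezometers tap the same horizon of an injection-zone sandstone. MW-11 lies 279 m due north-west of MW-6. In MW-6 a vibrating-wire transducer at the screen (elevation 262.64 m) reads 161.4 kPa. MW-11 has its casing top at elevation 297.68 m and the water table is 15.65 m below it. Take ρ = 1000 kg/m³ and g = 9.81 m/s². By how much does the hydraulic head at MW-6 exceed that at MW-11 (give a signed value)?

Δh ≈ -2.94 m

Pressure head at MW-6: ψ = P/(ρg) = 161.4×1000 / (1000 × 9.81) = 16.45 m.
Total head at MW-6: h = z + ψ = 262.64 + 16.45 = 279.09 m.
Total head at MW-11: h = 297.68 − 15.65 = 282.03 m.
Head difference: h(MW-6) − h(MW-11) = 279.09 − 282.03 = -2.94 m.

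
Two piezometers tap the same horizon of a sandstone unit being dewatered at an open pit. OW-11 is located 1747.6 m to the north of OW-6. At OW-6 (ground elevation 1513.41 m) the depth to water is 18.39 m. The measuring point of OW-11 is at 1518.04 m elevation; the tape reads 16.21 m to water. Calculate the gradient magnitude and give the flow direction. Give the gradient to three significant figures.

Total head at OW-6: h = 1513.41 − 18.39 = 1495.02 m.
Total head at OW-11: h = 1518.04 − 16.21 = 1501.83 m.
Head difference: h(OW-6) − h(OW-11) = 1495.02 − 1501.83 = -6.81 m.
Hydraulic gradient: i = |Δh| / L = 6.81 / 1747.6 = 0.00390.
Flow is from higher to lower head: from OW-11 toward OW-6, i.e. toward the south.

i ≈ 0.00390; groundwater flows toward the south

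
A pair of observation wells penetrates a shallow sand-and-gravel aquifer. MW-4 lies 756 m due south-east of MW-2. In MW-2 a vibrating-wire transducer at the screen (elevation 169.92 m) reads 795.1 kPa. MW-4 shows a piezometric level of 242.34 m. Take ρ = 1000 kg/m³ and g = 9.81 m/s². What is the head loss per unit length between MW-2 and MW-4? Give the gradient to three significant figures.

Pressure head at MW-2: ψ = P/(ρg) = 795.1×1000 / (1000 × 9.81) = 81.05 m.
Total head at MW-2: h = z + ψ = 169.92 + 81.05 = 250.97 m.
Total head at MW-4: h = 242.34 m (water level in the piezometer is the total head).
Head difference: h(MW-2) − h(MW-4) = 250.97 − 242.34 = 8.63 m.
Hydraulic gradient: i = |Δh| / L = 8.63 / 756 = 0.0114.

i ≈ 0.0114 m/m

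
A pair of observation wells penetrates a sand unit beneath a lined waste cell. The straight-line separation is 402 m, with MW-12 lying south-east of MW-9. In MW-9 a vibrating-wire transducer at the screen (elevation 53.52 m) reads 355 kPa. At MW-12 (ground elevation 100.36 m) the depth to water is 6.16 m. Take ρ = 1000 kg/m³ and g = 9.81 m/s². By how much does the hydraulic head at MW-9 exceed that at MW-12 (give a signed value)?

Pressure head at MW-9: ψ = P/(ρg) = 355×1000 / (1000 × 9.81) = 36.19 m.
Total head at MW-9: h = z + ψ = 53.52 + 36.19 = 89.71 m.
Total head at MW-12: h = 100.36 − 6.16 = 94.20 m.
Head difference: h(MW-9) − h(MW-12) = 89.71 − 94.20 = -4.49 m.

Δh ≈ -4.49 m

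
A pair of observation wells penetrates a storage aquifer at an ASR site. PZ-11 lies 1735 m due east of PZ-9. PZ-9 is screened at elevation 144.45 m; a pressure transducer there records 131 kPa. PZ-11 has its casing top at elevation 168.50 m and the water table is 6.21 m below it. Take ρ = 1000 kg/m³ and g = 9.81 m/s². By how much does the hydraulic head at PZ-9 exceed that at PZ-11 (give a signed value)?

Δh ≈ -4.49 m

Pressure head at PZ-9: ψ = P/(ρg) = 131×1000 / (1000 × 9.81) = 13.35 m.
Total head at PZ-9: h = z + ψ = 144.45 + 13.35 = 157.80 m.
Total head at PZ-11: h = 168.50 − 6.21 = 162.29 m.
Head difference: h(PZ-9) − h(PZ-11) = 157.80 − 162.29 = -4.49 m.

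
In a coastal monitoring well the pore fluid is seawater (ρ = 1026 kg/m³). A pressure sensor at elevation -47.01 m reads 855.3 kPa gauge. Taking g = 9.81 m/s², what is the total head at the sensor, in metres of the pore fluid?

ψ = P/(ρg) = 855.3×1000 / (1026 × 9.81) = 84.98 m.
h = z + ψ = -47.01 + 84.98 = 37.97 m.

h ≈ 37.97 m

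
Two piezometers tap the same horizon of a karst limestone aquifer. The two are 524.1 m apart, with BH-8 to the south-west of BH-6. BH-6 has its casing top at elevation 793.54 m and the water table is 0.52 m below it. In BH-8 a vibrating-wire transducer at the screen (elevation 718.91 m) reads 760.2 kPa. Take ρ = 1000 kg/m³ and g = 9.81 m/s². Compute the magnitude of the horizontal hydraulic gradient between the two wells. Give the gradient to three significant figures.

Total head at BH-6: h = 793.54 − 0.52 = 793.02 m.
Pressure head at BH-8: ψ = P/(ρg) = 760.2×1000 / (1000 × 9.81) = 77.49 m.
Total head at BH-8: h = z + ψ = 718.91 + 77.49 = 796.40 m.
Head difference: h(BH-6) − h(BH-8) = 793.02 − 796.40 = -3.38 m.
Hydraulic gradient: i = |Δh| / L = 3.38 / 524.1 = 0.00645.

i ≈ 0.00645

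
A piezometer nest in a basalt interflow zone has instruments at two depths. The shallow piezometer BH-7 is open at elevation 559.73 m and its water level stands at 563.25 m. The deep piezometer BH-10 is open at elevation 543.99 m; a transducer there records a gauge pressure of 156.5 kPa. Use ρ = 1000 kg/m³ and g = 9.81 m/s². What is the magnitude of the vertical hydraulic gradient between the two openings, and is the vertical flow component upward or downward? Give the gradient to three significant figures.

|i_v| ≈ 0.210; vertical flow is downward

Total head at BH-7: h = 563.25 m (water level in the standpipe).
Pressure head at BH-10: ψ = P/(ρg) = 156.5×1000 / (1000 × 9.81) = 15.95 m.
Total head at BH-10: h = z + ψ = 543.99 + 15.95 = 559.94 m.
Δh = h(BH-7) − h(BH-10) = 563.25 − 559.94 = 3.31 m.
Vertical separation Δz = 559.73 − 543.99 = 15.74 m.
|i_v| = |Δh| / Δz = 3.31 / 15.74 = 0.210.
Head is higher in the shallow piezometer, so vertical flow is downward (recharge condition).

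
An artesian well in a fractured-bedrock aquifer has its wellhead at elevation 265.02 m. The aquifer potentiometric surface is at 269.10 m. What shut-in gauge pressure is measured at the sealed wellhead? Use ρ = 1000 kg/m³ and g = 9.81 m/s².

Head above the cap: Δh = 269.10 − 265.02 = 4.08 m.
P = ρgΔh = 1000 × 9.81 × 4.08 = 40025 Pa ≈ 40.0 kPa.

P ≈ 40.0 kPa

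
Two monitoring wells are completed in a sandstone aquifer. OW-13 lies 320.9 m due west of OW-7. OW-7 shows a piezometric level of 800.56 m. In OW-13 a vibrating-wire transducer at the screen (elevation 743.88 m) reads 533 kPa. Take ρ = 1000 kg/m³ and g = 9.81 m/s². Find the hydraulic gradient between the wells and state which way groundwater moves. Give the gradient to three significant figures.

i ≈ 0.00732; groundwater flows toward the west

Total head at OW-7: h = 800.56 m (water level in the piezometer is the total head).
Pressure head at OW-13: ψ = P/(ρg) = 533×1000 / (1000 × 9.81) = 54.33 m.
Total head at OW-13: h = z + ψ = 743.88 + 54.33 = 798.21 m.
Head difference: h(OW-7) − h(OW-13) = 800.56 − 798.21 = 2.35 m.
Hydraulic gradient: i = |Δh| / L = 2.35 / 320.9 = 0.00732.
Flow is from higher to lower head: from OW-7 toward OW-13, i.e. toward the west.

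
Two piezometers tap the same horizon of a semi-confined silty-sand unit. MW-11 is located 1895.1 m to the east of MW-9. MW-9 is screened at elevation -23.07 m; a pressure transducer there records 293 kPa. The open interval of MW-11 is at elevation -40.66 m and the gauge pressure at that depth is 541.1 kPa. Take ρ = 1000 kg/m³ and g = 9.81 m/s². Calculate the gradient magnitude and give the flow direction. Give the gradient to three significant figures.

i ≈ 0.00406; groundwater flows toward the west

Pressure head at MW-9: ψ = P/(ρg) = 293×1000 / (1000 × 9.81) = 29.87 m.
Total head at MW-9: h = z + ψ = -23.07 + 29.87 = 6.80 m.
Pressure head at MW-11: ψ = P/(ρg) = 541.1×1000 / (1000 × 9.81) = 55.16 m.
Total head at MW-11: h = z + ψ = -40.66 + 55.16 = 14.50 m.
Head difference: h(MW-9) − h(MW-11) = 6.80 − 14.50 = -7.70 m.
Hydraulic gradient: i = |Δh| / L = 7.70 / 1895.1 = 0.00406.
Flow is from higher to lower head: from MW-11 toward MW-9, i.e. toward the west.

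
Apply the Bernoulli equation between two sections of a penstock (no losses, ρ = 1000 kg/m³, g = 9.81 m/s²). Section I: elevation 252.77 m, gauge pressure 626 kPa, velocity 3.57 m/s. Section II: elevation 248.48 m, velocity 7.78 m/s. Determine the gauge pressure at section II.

Pressure head at I: ψ₁ = P₁/(ρg) = 626×1000 / (1000 × 9.81) = 63.81 m.
Velocity heads: v₁²/2g = 3.57²/19.62 = 0.650 m; v₂²/2g = 7.78²/19.62 = 3.085 m.
Total head H = z₁ + ψ₁ + v₁²/2g = 252.77 + 63.81 + 0.650 = 317.23 m.
ψ₂ = H − z₂ − v₂²/2g = 317.23 − 248.48 − 3.085 = 65.67 m.
P₂ = ρgψ₂ = 1000 × 9.81 × 65.67 ≈ 644 kPa.

P₂ ≈ 644 kPa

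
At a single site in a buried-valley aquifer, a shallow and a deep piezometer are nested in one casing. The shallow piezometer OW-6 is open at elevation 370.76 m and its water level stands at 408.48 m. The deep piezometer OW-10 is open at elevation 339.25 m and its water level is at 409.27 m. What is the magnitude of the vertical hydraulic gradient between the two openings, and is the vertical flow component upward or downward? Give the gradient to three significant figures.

|i_v| ≈ 0.0251; vertical flow is upward

Total head at OW-6: h = 408.48 m (water level in the standpipe).
Total head at OW-10: h = 409.27 m.
Δh = h(OW-6) − h(OW-10) = 408.48 − 409.27 = -0.79 m.
Vertical separation Δz = 370.76 − 339.25 = 31.51 m.
|i_v| = |Δh| / Δz = 0.79 / 31.51 = 0.0251.
Head is higher in the deep piezometer, so vertical flow is upward (discharge condition).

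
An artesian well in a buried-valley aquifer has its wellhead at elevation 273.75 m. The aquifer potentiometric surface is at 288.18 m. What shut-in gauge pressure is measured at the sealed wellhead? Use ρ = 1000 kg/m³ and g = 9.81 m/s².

Head above the cap: Δh = 288.18 − 273.75 = 14.43 m.
P = ρgΔh = 1000 × 9.81 × 14.43 = 141558 Pa ≈ 142 kPa.

P ≈ 142 kPa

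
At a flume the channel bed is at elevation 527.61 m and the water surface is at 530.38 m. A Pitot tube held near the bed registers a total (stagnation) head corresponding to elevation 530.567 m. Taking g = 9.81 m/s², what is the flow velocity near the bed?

v ≈ 1.92 m/s

Near the bed, under hydrostatic conditions, the piezometric head (z + ψ) equals the free-surface elevation, 530.38 m.
Velocity head = total − piezometric = 530.567 − 530.38 = 0.187 m.
v = √(2g·h_v) = √(2 × 9.81 × 0.187) = 1.92 m/s.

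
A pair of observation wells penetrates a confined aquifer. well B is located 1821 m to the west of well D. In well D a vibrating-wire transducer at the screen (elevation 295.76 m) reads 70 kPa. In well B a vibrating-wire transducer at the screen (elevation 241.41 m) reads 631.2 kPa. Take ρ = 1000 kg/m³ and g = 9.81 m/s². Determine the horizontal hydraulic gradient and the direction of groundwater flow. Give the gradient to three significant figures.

i ≈ 0.00157; groundwater flows toward the east

Pressure head at well D: ψ = P/(ρg) = 70×1000 / (1000 × 9.81) = 7.14 m.
Total head at well D: h = z + ψ = 295.76 + 7.14 = 302.90 m.
Pressure head at well B: ψ = P/(ρg) = 631.2×1000 / (1000 × 9.81) = 64.34 m.
Total head at well B: h = z + ψ = 241.41 + 64.34 = 305.75 m.
Head difference: h(well D) − h(well B) = 302.90 − 305.75 = -2.85 m.
Hydraulic gradient: i = |Δh| / L = 2.85 / 1821 = 0.00157.
Flow is from higher to lower head: from well B toward well D, i.e. toward the east.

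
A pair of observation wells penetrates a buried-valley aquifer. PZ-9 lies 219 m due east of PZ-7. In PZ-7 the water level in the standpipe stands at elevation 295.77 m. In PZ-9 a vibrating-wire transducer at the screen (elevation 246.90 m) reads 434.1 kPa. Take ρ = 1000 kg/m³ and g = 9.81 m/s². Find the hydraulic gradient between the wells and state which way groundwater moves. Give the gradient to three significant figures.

Total head at PZ-7: h = 295.77 m (water level in the piezometer is the total head).
Pressure head at PZ-9: ψ = P/(ρg) = 434.1×1000 / (1000 × 9.81) = 44.25 m.
Total head at PZ-9: h = z + ψ = 246.90 + 44.25 = 291.15 m.
Head difference: h(PZ-7) − h(PZ-9) = 295.77 − 291.15 = 4.62 m.
Hydraulic gradient: i = |Δh| / L = 4.62 / 219 = 0.0211.
Flow is from higher to lower head: from PZ-7 toward PZ-9, i.e. toward the east.

i ≈ 0.0211; groundwater flows toward the east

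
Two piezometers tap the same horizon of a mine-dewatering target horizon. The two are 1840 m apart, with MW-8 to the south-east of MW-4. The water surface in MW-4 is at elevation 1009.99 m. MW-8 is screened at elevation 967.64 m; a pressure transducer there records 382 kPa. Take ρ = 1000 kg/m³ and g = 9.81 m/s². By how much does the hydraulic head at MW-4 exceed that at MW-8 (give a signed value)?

Total head at MW-4: h = 1009.99 m (water level in the piezometer is the total head).
Pressure head at MW-8: ψ = P/(ρg) = 382×1000 / (1000 × 9.81) = 38.94 m.
Total head at MW-8: h = z + ψ = 967.64 + 38.94 = 1006.58 m.
Head difference: h(MW-4) − h(MW-8) = 1009.99 − 1006.58 = 3.41 m.

Δh ≈ 3.41 m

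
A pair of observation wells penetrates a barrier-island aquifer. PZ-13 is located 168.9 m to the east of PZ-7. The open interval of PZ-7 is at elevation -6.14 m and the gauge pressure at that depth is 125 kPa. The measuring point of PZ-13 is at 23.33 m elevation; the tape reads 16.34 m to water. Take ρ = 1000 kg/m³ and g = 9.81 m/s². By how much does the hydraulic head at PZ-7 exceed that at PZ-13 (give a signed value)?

Pressure head at PZ-7: ψ = P/(ρg) = 125×1000 / (1000 × 9.81) = 12.74 m.
Total head at PZ-7: h = z + ψ = -6.14 + 12.74 = 6.60 m.
Total head at PZ-13: h = 23.33 − 16.34 = 6.99 m.
Head difference: h(PZ-7) − h(PZ-13) = 6.60 − 6.99 = -0.39 m.

Δh ≈ -0.39 m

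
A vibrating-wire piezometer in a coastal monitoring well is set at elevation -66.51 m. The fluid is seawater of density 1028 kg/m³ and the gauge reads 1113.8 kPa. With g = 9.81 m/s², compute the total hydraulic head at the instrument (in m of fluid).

ψ = P/(ρg) = 1113.8×1000 / (1028 × 9.81) = 110.44 m.
h = z + ψ = -66.51 + 110.44 = 43.93 m.

h ≈ 43.93 m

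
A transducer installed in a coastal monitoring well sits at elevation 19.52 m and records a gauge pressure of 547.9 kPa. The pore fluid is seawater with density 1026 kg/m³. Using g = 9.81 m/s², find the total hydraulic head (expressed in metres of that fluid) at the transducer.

h ≈ 73.96 m

ψ = P/(ρg) = 547.9×1000 / (1026 × 9.81) = 54.44 m.
h = z + ψ = 19.52 + 54.44 = 73.96 m.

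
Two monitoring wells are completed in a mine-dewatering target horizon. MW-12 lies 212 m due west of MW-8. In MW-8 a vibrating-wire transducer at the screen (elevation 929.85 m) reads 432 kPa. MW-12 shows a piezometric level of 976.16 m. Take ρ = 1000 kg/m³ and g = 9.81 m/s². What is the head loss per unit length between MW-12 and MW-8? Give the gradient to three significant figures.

i ≈ 0.0107 m/m

Pressure head at MW-8: ψ = P/(ρg) = 432×1000 / (1000 × 9.81) = 44.04 m.
Total head at MW-8: h = z + ψ = 929.85 + 44.04 = 973.89 m.
Total head at MW-12: h = 976.16 m (water level in the piezometer is the total head).
Head difference: h(MW-8) − h(MW-12) = 973.89 − 976.16 = -2.27 m.
Hydraulic gradient: i = |Δh| / L = 2.27 / 212 = 0.0107.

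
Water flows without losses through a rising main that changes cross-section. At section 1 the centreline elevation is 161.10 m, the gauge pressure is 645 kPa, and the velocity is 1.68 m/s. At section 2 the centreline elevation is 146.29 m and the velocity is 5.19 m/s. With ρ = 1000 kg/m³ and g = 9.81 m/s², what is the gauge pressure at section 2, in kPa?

Pressure head at 1: ψ₁ = P₁/(ρg) = 645×1000 / (1000 × 9.81) = 65.75 m.
Velocity heads: v₁²/2g = 1.68²/19.62 = 0.144 m; v₂²/2g = 5.19²/19.62 = 1.373 m.
Total head H = z₁ + ψ₁ + v₁²/2g = 161.10 + 65.75 + 0.144 = 226.99 m.
ψ₂ = H − z₂ − v₂²/2g = 226.99 − 146.29 − 1.373 = 79.33 m.
P₂ = ρgψ₂ = 1000 × 9.81 × 79.33 ≈ 778 kPa.

P₂ ≈ 778 kPa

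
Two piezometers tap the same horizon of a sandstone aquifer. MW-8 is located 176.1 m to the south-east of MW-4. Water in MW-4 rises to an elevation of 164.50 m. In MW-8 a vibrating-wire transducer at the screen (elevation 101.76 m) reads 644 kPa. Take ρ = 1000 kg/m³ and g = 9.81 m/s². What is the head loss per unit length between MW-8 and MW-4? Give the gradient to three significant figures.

Total head at MW-4: h = 164.50 m (water level in the piezometer is the total head).
Pressure head at MW-8: ψ = P/(ρg) = 644×1000 / (1000 × 9.81) = 65.65 m.
Total head at MW-8: h = z + ψ = 101.76 + 65.65 = 167.41 m.
Head difference: h(MW-4) − h(MW-8) = 164.50 − 167.41 = -2.91 m.
Hydraulic gradient: i = |Δh| / L = 2.91 / 176.1 = 0.0165.

i ≈ 0.0165 m/m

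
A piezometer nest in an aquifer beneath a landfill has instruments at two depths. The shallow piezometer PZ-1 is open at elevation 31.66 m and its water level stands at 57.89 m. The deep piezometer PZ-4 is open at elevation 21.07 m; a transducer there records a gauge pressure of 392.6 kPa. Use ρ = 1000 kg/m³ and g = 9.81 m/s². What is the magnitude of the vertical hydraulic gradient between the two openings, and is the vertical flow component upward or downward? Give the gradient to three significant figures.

|i_v| ≈ 0.302; vertical flow is upward

Total head at PZ-1: h = 57.89 m (water level in the standpipe).
Pressure head at PZ-4: ψ = P/(ρg) = 392.6×1000 / (1000 × 9.81) = 40.02 m.
Total head at PZ-4: h = z + ψ = 21.07 + 40.02 = 61.09 m.
Δh = h(PZ-1) − h(PZ-4) = 57.89 − 61.09 = -3.20 m.
Vertical separation Δz = 31.66 − 21.07 = 10.59 m.
|i_v| = |Δh| / Δz = 3.20 / 10.59 = 0.302.
Head is higher in the deep piezometer, so vertical flow is upward (discharge condition).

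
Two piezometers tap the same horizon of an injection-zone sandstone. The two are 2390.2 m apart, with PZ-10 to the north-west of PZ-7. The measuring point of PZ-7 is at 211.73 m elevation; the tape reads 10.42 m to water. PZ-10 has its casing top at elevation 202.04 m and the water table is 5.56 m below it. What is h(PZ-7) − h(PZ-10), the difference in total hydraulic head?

Δh ≈ 4.83 m

Total head at PZ-7: h = 211.73 − 10.42 = 201.31 m.
Total head at PZ-10: h = 202.04 − 5.56 = 196.48 m.
Head difference: h(PZ-7) − h(PZ-10) = 201.31 − 196.48 = 4.83 m.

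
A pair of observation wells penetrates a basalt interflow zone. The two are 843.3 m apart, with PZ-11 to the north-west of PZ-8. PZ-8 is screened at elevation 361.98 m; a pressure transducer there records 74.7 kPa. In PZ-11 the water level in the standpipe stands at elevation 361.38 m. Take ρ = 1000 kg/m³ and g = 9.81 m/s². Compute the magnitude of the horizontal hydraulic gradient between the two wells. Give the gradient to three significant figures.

Pressure head at PZ-8: ψ = P/(ρg) = 74.7×1000 / (1000 × 9.81) = 7.61 m.
Total head at PZ-8: h = z + ψ = 361.98 + 7.61 = 369.59 m.
Total head at PZ-11: h = 361.38 m (water level in the piezometer is the total head).
Head difference: h(PZ-8) − h(PZ-11) = 369.59 − 361.38 = 8.21 m.
Hydraulic gradient: i = |Δh| / L = 8.21 / 843.3 = 0.00974.

i ≈ 0.00974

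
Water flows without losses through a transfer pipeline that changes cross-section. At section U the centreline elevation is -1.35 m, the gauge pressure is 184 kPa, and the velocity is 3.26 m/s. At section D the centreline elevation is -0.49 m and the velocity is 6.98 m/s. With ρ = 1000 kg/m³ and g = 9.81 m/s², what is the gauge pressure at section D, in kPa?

P₂ ≈ 157 kPa

Pressure head at U: ψ₁ = P₁/(ρg) = 184×1000 / (1000 × 9.81) = 18.76 m.
Velocity heads: v₁²/2g = 3.26²/19.62 = 0.542 m; v₂²/2g = 6.98²/19.62 = 2.483 m.
Total head H = z₁ + ψ₁ + v₁²/2g = -1.35 + 18.76 + 0.542 = 17.95 m.
ψ₂ = H − z₂ − v₂²/2g = 17.95 − (-0.49) − 2.483 = 15.96 m.
P₂ = ρgψ₂ = 1000 × 9.81 × 15.96 ≈ 157 kPa.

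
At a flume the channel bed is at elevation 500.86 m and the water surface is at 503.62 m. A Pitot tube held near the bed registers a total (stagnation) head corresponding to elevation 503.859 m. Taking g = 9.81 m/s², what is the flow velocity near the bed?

v ≈ 2.17 m/s

Near the bed, under hydrostatic conditions, the piezometric head (z + ψ) equals the free-surface elevation, 503.62 m.
Velocity head = total − piezometric = 503.859 − 503.62 = 0.239 m.
v = √(2g·h_v) = √(2 × 9.81 × 0.239) = 2.17 m/s.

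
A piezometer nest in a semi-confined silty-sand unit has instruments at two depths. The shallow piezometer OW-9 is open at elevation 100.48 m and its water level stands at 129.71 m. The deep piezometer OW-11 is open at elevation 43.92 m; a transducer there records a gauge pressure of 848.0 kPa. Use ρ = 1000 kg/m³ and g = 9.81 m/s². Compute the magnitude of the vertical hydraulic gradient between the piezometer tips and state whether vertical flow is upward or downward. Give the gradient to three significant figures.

Total head at OW-9: h = 129.71 m (water level in the standpipe).
Pressure head at OW-11: ψ = P/(ρg) = 848.0×1000 / (1000 × 9.81) = 86.44 m.
Total head at OW-11: h = z + ψ = 43.92 + 86.44 = 130.36 m.
Δh = h(OW-9) − h(OW-11) = 129.71 − 130.36 = -0.65 m.
Vertical separation Δz = 100.48 − 43.92 = 56.56 m.
|i_v| = |Δh| / Δz = 0.65 / 56.56 = 0.0115.
Head is higher in the deep piezometer, so vertical flow is upward (discharge condition).

|i_v| ≈ 0.0115; vertical flow is upward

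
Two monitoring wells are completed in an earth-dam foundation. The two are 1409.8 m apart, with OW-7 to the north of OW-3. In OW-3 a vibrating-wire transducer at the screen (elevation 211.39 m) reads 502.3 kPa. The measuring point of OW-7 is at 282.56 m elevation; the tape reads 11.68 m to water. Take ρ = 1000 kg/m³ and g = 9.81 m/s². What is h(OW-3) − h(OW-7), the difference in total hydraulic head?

Pressure head at OW-3: ψ = P/(ρg) = 502.3×1000 / (1000 × 9.81) = 51.20 m.
Total head at OW-3: h = z + ψ = 211.39 + 51.20 = 262.59 m.
Total head at OW-7: h = 282.56 − 11.68 = 270.88 m.
Head difference: h(OW-3) − h(OW-7) = 262.59 − 270.88 = -8.29 m.

Δh ≈ -8.29 m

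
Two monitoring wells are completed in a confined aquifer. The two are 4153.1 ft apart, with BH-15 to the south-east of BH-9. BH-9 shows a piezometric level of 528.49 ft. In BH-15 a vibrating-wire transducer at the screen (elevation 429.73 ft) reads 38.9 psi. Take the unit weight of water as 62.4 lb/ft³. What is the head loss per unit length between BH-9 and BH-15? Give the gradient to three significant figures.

Total head at BH-9: h = 528.49 ft (water level in the piezometer is the total head).
Pressure head at BH-15: ψ = 144·P/γ = 144 × 38.9 / 62.4 = 89.77 ft.
Total head at BH-15: h = z + ψ = 429.73 + 89.77 = 519.50 ft.
Head difference: h(BH-9) − h(BH-15) = 528.49 − 519.50 = 8.99 ft.
Hydraulic gradient: i = |Δh| / L = 8.99 / 4153.1 = 0.00216.

i ≈ 0.00216 ft/ft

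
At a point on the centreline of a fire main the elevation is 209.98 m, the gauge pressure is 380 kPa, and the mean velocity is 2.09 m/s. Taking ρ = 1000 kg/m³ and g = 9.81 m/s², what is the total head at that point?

h ≈ 248.94 m

Pressure head ψ = P/(ρg) = 380×1000 / (1000 × 9.81) = 38.74 m.
Velocity head = v²/(2g) = 2.09² / (2 × 9.81) = 0.223 m.
h = z + ψ + v²/(2g) = 209.98 + 38.74 + 0.223 = 248.94 m.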